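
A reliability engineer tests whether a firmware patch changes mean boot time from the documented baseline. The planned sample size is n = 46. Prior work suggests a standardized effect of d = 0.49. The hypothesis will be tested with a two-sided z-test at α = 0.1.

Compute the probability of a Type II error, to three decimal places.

β ≈ 0.047

Noncentrality parameter: δ = d·√n = 0.49 × √46 = 3.3233
Two-sided α = 0.1 → critical value z_{0.05} = 1.645.
Power = Φ(δ − 1.645) + Φ(−δ − 1.645) = Φ(1.678) + Φ(-4.968) = 0.9534 + 0.0000 = 0.9534.
Type II error: β = 1 − power = 1 − 0.9534 = 0.0466.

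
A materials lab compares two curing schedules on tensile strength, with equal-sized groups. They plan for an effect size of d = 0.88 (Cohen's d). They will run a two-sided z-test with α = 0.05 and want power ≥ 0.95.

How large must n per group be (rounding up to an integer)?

n = 34 per group

Set Φ(δ − 1.960) = 0.95; then δ − 1.960 = Φ⁻¹(0.95) = 1.645, giving δ = 3.605.
(Ignoring the negligible lower-tail rejection probability gives the usual closed-form inversion.)
δ = d·√(n/2) ⇒ n = 2(δ/d)² = 2 × (3.605 / 0.88)² = 33.56.
Rounding up, n = 34 per group.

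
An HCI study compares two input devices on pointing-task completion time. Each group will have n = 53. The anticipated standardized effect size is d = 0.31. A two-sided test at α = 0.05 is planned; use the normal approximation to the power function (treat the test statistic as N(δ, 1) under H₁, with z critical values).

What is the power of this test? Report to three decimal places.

Power ≈ 0.358

Noncentrality parameter: δ = d·√(n/2) = 0.31 × √(53/2) = 1.5958
Critical value for a two-sided test at α = 0.05: z_{α/2} = 1.960.
Power = Φ(δ − 1.960) + Φ(−δ − 1.960) = Φ(-0.364) + Φ(-3.556) = 0.3579 + 0.0002 = 0.3581.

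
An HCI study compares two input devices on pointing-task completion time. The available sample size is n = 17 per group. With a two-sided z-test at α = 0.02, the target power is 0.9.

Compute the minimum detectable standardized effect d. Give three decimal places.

Need Φ(δ − 2.326) = 0.9, so δ = 2.326 + 1.282 = 3.608.
(The second rejection-region term Φ(−δ − z_{α/2}) is negligible and dropped.)
δ = d·√(n/2) ⇒ d = δ/√(n/2) = 3.608/√(17/2) = 1.2375.

d ≈ 1.237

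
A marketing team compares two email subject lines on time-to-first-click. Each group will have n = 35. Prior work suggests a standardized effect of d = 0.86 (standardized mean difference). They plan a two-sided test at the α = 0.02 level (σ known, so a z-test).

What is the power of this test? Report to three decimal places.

Noncentrality parameter: δ = d·√(n/2) = 0.86 × √(35/2) = 3.5976
Critical value for a two-sided test at α = 0.02: z_{α/2} = 2.326.
Power = Φ(δ − 2.326) + Φ(−δ − 2.326) = Φ(1.271) + Φ(-5.924) = 0.8982 + 0.0000 = 0.8982.

Power ≈ 0.898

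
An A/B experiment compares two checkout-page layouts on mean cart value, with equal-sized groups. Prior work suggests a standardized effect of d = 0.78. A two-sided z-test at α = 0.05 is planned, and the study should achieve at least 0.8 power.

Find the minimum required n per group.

For power 0.8 need Φ(δ − z_{0.025}) = 0.8, so δ = z_{0.025} + z_{0.20} = 1.960 + 0.842 = 2.802.
(The Φ(−δ − z_{α/2}) term is vanishingly small for δ > 0 and is dropped in the standard sample-size formula.)
δ = d·√(n/2) ⇒ n = 2(δ/d)² = 2 × (2.802 / 0.78)² = 25.80.
Round up to the next whole unit.

n = 26 per group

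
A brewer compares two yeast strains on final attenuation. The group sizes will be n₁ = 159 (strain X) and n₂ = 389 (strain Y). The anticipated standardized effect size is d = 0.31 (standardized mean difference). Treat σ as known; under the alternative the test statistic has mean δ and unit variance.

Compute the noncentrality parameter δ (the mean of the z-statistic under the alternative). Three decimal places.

The noncentrality parameter scales effect size by the design's sample-size factor: δ = d / √(1/n₁ + 1/n₂) = 0.31 / √(1/159 + 1/389) = 3.2934

δ ≈ 3.293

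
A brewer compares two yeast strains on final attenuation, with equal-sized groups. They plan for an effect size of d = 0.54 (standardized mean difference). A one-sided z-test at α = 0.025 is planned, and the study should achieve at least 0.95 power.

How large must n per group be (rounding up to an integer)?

Set Φ(δ − 1.960) = 0.95; then δ − 1.960 = Φ⁻¹(0.95) = 1.645, giving δ = 3.605.
δ = d·√(n/2) ⇒ n = 2(δ/d)² = 2 × (3.605 / 0.54)² = 89.13.
Round up to the next whole unit.

n = 90 per group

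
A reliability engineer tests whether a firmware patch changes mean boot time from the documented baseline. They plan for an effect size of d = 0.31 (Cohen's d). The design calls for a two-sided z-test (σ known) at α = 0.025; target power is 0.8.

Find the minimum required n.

n = 99

For power 0.8 need Φ(δ − z_{0.0125}) = 0.8, so δ = z_{0.0125} + z_{0.20} = 2.241 + 0.842 = 3.083.
(The Φ(−δ − z_{α/2}) term is vanishingly small for δ > 0 and is dropped in the standard sample-size formula.)
δ = d·√n ⇒ n = (δ/d)² = (3.083 / 0.31)² = 98.91.
Rounding up, n = 99.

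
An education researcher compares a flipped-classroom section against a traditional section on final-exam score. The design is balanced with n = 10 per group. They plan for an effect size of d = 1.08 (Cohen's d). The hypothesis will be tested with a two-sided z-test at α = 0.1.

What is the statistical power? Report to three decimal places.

Noncentrality parameter: δ = d·√(n/2) = 1.08 × √(10/2) = 2.4150
Critical value for a two-sided test at α = 0.1: z_{α/2} = 1.645.
Power = Φ(δ − 1.645) + Φ(−δ − 1.645) = Φ(0.770) + Φ(-4.060) = 0.7794 + 0.0000 = 0.7794.

Power ≈ 0.779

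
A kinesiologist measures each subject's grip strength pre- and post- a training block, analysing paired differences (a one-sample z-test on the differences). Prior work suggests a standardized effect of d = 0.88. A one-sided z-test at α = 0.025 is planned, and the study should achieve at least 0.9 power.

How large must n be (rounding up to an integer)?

For power 0.9 need Φ(δ − z_{0.025}) = 0.9, so δ = z_{0.025} + z_{0.10} = 1.960 + 1.282 = 3.242.
δ = d·√n ⇒ n = (δ/d)² = (3.242 / 0.88)² = 13.57.
Round up to the next whole unit.

n = 14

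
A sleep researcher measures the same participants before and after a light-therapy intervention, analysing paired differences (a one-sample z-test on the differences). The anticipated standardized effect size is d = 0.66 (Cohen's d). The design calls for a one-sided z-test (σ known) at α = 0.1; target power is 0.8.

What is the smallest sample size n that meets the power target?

For power 0.8 need Φ(δ − z_{0.1}) = 0.8, so δ = z_{0.1} + z_{0.20} = 1.282 + 0.842 = 2.123.
δ = d·√n ⇒ n = (δ/d)² = (2.123 / 0.66)² = 10.35.
Round up to the next whole unit.

n = 11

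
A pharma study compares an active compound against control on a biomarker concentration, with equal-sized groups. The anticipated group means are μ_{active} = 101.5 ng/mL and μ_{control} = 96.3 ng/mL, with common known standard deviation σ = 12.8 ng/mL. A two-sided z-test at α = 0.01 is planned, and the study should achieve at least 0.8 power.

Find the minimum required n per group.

n = 142 per group

Standardized effect: d = |μ_{active} − μ_{control}| / σ = |101.5 − 96.3| / 12.8 = 0.4062
Set Φ(δ − 2.576) = 0.8; then δ − 2.576 = Φ⁻¹(0.8) = 0.842, giving δ = 3.417.
(The Φ(−δ − z_{α/2}) term is vanishingly small for δ > 0 and is dropped in the standard sample-size formula.)
δ = d·√(n/2) ⇒ n = 2(δ/d)² = 2 × (3.417 / 0.4062)² = 141.53.
Rounding up, n = 142 per group.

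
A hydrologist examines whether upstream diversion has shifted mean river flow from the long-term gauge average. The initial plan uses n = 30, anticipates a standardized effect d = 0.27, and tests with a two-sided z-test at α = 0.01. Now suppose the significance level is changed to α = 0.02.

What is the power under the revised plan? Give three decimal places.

Power ≈ 0.198

δ = d·√n = 0.27 × √30 = 1.4789 (unchanged). New critical value: z_{0.01} = 2.326.
Revised power = Φ(δ − 2.326) + Φ(−δ − 2.326) = Φ(-0.847) + Φ(-3.805) = 0.1984 + 0.0001 = 0.1984.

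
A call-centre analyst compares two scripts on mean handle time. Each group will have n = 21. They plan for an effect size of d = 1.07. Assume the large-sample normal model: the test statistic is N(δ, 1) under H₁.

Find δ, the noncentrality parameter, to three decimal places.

The noncentrality parameter scales effect size by the design's sample-size factor: δ = d·√(n/2) = 1.07 × √(21/2) = 3.4672

δ ≈ 3.467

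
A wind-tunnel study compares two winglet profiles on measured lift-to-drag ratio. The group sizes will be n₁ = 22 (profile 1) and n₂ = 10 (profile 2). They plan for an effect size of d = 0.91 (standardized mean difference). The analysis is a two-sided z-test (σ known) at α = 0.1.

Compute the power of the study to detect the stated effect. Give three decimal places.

Power ≈ 0.771

Noncentrality parameter: λ = d / √(1/n₁ + 1/n₂) = 0.91 / √(1/22 + 1/10) = 2.3860
Critical value for a two-sided test at α = 0.1: z_{α/2} = 1.645.
Power = Φ(λ − 1.645) + Φ(−λ − 1.645) = Φ(0.741) + Φ(-4.031) = 0.7707 + 0.0000 = 0.7707.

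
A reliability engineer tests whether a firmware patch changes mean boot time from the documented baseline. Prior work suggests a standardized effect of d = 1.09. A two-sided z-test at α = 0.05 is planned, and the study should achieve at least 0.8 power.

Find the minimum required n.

n = 7

Set Φ(δ − 1.960) = 0.8; then δ − 1.960 = Φ⁻¹(0.8) = 0.842, giving δ = 2.802.
(For δ > 0 the lower-tail rejection region contributes negligibly to power, so the one-term inversion is standard.)
δ = d·√n ⇒ n = (δ/d)² = (2.802 / 1.09)² = 6.61.
Round up to the next whole unit.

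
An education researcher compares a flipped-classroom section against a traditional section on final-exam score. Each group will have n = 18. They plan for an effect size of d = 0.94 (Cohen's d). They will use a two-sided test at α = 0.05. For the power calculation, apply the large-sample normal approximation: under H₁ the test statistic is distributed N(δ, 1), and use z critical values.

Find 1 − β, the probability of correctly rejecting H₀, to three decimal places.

Power ≈ 0.805

Noncentrality parameter: δ = d·√(n/2) = 0.94 × √(18/2) = 2.8200
Two-sided α = 0.05 → critical value z_{0.025} = 1.960.
Power = Φ(δ − 1.960) + Φ(−δ − 1.960) = Φ(0.860) + Φ(-4.780) = 0.8051 + 0.0000 = 0.8051.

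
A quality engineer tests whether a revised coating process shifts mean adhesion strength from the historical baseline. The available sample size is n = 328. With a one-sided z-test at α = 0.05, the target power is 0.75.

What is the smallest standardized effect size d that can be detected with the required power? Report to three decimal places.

d ≈ 0.128

Required noncentrality: δ = z_{0.05} + z_{0.25} = 1.645 + 0.674 = 2.319.
δ = d·√n ⇒ d = δ/√n = 2.319/√328 = 0.1281.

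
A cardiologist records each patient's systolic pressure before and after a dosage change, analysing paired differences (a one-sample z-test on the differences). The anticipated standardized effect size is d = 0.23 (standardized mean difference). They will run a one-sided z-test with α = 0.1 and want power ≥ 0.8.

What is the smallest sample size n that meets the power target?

n = 86

For power 0.8 need Φ(δ − z_{0.1}) = 0.8, so δ = z_{0.1} + z_{0.20} = 1.282 + 0.842 = 2.123.
δ = d·√n ⇒ n = (δ/d)² = (2.123 / 0.23)² = 85.21.
Rounding up, n = 86.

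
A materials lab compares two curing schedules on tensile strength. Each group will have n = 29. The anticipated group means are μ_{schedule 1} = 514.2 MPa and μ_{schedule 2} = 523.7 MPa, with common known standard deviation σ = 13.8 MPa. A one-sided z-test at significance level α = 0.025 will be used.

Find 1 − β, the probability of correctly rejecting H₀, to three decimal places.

Standardized effect: d = |μ_{schedule 1} − μ_{schedule 2}| / σ = |514.2 − 523.7| / 13.8 = 0.6884
Noncentrality parameter: δ = d·√(n/2) = 0.6884 × √(29/2) = 2.6214
One-sided α = 0.025 → critical value z_{0.025} = 1.960.
Power = Φ(δ − 1.960) = Φ(0.661) = 0.7458.

Power ≈ 0.746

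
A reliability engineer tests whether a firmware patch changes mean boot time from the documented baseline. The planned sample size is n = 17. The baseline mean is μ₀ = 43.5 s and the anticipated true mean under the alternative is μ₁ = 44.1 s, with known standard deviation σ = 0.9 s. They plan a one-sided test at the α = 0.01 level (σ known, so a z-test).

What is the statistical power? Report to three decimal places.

Standardized effect: d = |μ₁ − μ₀| / σ = |44.1 − 43.5| / 0.9 = 0.6667
Noncentrality parameter: δ = d·√n = 0.6667 × √17 = 2.7487
One-sided α = 0.01 → critical value z_{0.01} = 2.326.
Power = Φ(δ − 2.326) = Φ(0.422) = 0.6636.

Power ≈ 0.664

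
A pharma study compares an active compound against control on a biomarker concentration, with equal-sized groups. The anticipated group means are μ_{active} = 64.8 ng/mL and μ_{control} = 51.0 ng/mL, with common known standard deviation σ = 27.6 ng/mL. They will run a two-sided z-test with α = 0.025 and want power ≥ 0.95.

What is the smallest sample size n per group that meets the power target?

n = 121 per group

Standardized effect: d = |μ_{active} − μ_{control}| / σ = |64.8 − 51.0| / 27.6 = 0.5000
For power 0.95 need Φ(δ − z_{0.0125}) = 0.95, so δ = z_{0.0125} + z_{0.05} = 2.241 + 1.645 = 3.886.
(The Φ(−δ − z_{α/2}) term is vanishingly small for δ > 0 and is dropped in the standard sample-size formula.)
δ = d·√(n/2) ⇒ n = 2(δ/d)² = 2 × (3.886 / 0.5000)² = 120.82.
Rounding up, n = 121 per group.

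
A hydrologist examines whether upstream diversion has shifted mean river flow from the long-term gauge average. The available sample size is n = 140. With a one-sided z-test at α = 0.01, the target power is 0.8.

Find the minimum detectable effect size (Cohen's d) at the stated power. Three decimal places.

Need Φ(δ − 2.326) = 0.8, so δ = 2.326 + 0.842 = 3.168.
δ = d·√n ⇒ d = δ/√n = 3.168/√140 = 0.2677.

d ≈ 0.268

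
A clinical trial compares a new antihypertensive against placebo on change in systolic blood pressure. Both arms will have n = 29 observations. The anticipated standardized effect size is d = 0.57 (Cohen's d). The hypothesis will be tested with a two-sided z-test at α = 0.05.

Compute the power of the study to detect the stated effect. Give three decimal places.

Noncentrality parameter: δ = d·√(n/2) = 0.57 × √(29/2) = 2.1705
Two-sided α = 0.05 → critical value z_{0.025} = 1.960.
Power = Φ(δ − 1.960) + Φ(−δ − 1.960) = Φ(0.211) + Φ(-4.130) = 0.5834 + 0.0000 = 0.5834.

Power ≈ 0.583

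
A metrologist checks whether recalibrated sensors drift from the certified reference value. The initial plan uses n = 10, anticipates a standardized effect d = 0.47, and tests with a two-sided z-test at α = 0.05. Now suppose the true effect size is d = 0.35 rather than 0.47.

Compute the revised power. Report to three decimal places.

With d = 0.35: δ = d·√n = 0.35 × √10 = 1.1068. Critical value z_{0.025} = 1.960.
Revised power = Φ(δ − 1.960) + Φ(−δ − 1.960) = Φ(-0.853) + Φ(-3.067) = 0.1968 + 0.0011 = 0.1979.

Power ≈ 0.198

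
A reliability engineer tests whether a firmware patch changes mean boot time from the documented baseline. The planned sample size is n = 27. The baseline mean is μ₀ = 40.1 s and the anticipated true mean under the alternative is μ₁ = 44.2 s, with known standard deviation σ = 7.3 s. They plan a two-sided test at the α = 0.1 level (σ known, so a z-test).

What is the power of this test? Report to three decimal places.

Power ≈ 0.899

Standardized effect: d = |μ₁ − μ₀| / σ = |44.2 − 40.1| / 7.3 = 0.5616
Noncentrality parameter: δ = d·√n = 0.5616 × √27 = 2.9184
Critical value for a two-sided test at α = 0.1: z_{α/2} = 1.645.
Power = Φ(δ − 1.645) + Φ(−δ − 1.645) = Φ(1.274) + Φ(-4.563) = 0.8986 + 0.0000 = 0.8986.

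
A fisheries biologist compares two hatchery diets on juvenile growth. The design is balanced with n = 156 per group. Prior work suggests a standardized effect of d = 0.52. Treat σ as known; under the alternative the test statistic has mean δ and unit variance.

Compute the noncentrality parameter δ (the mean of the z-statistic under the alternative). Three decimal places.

δ = d·√(n/2) = 0.52 × √(156/2) = 4.5925

δ ≈ 4.593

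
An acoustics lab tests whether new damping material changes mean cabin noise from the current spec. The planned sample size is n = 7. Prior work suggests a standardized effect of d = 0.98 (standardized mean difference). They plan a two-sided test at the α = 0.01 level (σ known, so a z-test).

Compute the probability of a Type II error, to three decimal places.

Noncentrality parameter: δ = d·√n = 0.98 × √7 = 2.5928
Critical value for a two-sided test at α = 0.01: z_{α/2} = 2.576.
Power = Φ(δ − 2.576) + Φ(−δ − 2.576) = Φ(0.017) + Φ(-5.169) = 0.5068 + 0.0000 = 0.5068.
Type II error: β = 1 − power = 1 − 0.5068 = 0.4932.

β ≈ 0.493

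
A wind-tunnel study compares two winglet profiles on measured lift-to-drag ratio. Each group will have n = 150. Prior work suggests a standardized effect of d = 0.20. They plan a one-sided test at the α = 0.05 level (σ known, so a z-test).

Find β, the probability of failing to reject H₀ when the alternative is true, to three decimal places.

Noncentrality parameter: δ = d·√(n/2) = 0.20 × √(150/2) = 1.7321
Critical value for a one-sided test at α = 0.05: z_α = 1.645.
Power = P(Z > 1.645 − δ) = Φ(0.087) = 0.5347.
Type II error: β = 1 − power = 1 − 0.5347 = 0.4653.

β ≈ 0.465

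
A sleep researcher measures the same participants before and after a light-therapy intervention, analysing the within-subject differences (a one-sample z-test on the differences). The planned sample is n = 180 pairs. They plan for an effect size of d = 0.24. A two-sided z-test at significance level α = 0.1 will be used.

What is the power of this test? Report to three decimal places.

Power ≈ 0.942

Noncentrality parameter: δ = d·√n = 0.24 × √180 = 3.2199
Two-sided α = 0.1 → critical value z_{0.05} = 1.645.
Power = Φ(δ − 1.645) + Φ(−δ − 1.645) = Φ(1.575) + Φ(-4.865) = 0.9424 + 0.0000 = 0.9424.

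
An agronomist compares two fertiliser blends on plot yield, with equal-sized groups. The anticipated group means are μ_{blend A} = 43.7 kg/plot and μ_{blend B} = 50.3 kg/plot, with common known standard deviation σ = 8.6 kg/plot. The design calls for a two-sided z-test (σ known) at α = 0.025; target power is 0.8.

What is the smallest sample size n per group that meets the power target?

Standardized effect: d = |μ_{blend A} − μ_{blend B}| / σ = |43.7 − 50.3| / 8.6 = 0.7674
Set Φ(δ − 2.241) = 0.8; then δ − 2.241 = Φ⁻¹(0.8) = 0.842, giving δ = 3.083.
(Ignoring the negligible lower-tail rejection probability gives the usual closed-form inversion.)
δ = d·√(n/2) ⇒ n = 2(δ/d)² = 2 × (3.083 / 0.7674)² = 32.28.
Rounding up, n = 33 per group.

n = 33 per group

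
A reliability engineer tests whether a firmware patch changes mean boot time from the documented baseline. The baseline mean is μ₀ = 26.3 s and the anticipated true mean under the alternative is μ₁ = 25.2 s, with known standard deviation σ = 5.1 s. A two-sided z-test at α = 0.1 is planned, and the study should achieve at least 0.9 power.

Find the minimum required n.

n = 185

Standardized effect: d = |μ₁ − μ₀| / σ = |25.2 − 26.3| / 5.1 = 0.2157
For power 0.9 need Φ(δ − z_{0.05}) = 0.9, so δ = z_{0.05} + z_{0.10} = 1.645 + 1.282 = 2.926.
(Ignoring the negligible lower-tail rejection probability gives the usual closed-form inversion.)
δ = d·√n ⇒ n = (δ/d)² = (2.926 / 0.2157)² = 184.09.
Round up to the next whole unit.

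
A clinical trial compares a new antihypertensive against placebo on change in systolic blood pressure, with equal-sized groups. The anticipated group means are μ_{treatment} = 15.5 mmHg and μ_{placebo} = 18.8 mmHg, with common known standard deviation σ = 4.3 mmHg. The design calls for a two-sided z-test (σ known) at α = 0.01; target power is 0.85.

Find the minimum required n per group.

n = 45 per group

Standardized effect: d = |μ_{treatment} − μ_{placebo}| / σ = |15.5 − 18.8| / 4.3 = 0.7674
Set Φ(δ − 2.576) = 0.85; then δ − 2.576 = Φ⁻¹(0.85) = 1.036, giving δ = 3.612.
(Ignoring the negligible lower-tail rejection probability gives the usual closed-form inversion.)
δ = d·√(n/2) ⇒ n = 2(δ/d)² = 2 × (3.612 / 0.7674)² = 44.31.
Round up to the next whole unit.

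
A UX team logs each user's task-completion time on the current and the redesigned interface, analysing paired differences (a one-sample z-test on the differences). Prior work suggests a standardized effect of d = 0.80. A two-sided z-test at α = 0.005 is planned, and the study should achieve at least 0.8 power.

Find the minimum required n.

n = 21

Set Φ(δ − 2.807) = 0.8; then δ − 2.807 = Φ⁻¹(0.8) = 0.842, giving δ = 3.649.
(Ignoring the negligible lower-tail rejection probability gives the usual closed-form inversion.)
δ = d·√n ⇒ n = (δ/d)² = (3.649 / 0.80)² = 20.80.
Round up to the next whole unit.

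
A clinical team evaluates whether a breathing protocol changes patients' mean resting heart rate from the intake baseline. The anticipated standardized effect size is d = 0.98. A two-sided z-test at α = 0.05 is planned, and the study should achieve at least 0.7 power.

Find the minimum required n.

Set Φ(δ − 1.960) = 0.7; then δ − 1.960 = Φ⁻¹(0.7) = 0.524, giving δ = 2.484.
(The Φ(−δ − z_{α/2}) term is vanishingly small for δ > 0 and is dropped in the standard sample-size formula.)
δ = d·√n ⇒ n = (δ/d)² = (2.484 / 0.98)² = 6.43.
Rounding up, n = 7.

n = 7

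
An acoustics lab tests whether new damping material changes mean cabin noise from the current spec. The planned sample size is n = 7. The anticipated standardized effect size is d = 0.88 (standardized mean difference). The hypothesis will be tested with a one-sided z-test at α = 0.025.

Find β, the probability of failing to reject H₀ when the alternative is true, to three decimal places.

Noncentrality parameter: δ = d·√n = 0.88 × √7 = 2.3283
Critical value for a one-sided test at α = 0.025: z_α = 1.960.
Power = P(Z > 1.960 − δ) = Φ(0.368) = 0.6437.
Type II error: β = 1 − power = 1 − 0.6437 = 0.3563.

β ≈ 0.356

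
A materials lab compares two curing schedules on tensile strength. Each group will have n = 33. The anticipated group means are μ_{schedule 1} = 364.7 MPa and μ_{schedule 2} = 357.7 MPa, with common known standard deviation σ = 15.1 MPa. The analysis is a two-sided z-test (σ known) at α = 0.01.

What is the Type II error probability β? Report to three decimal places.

Standardized effect: d = |μ_{schedule 1} − μ_{schedule 2}| / σ = |364.7 − 357.7| / 15.1 = 0.4636
Noncentrality parameter: δ = d·√(n/2) = 0.4636 × √(33/2) = 1.8831
Critical value for a two-sided test at α = 0.01: z_{α/2} = 2.576.
Power = Φ(δ − 2.576) + Φ(−δ − 2.576) = Φ(-0.693) + Φ(-4.459) = 0.2442 + 0.0000 = 0.2442.
Type II error: β = 1 − power = 1 − 0.2442 = 0.7558.

β ≈ 0.756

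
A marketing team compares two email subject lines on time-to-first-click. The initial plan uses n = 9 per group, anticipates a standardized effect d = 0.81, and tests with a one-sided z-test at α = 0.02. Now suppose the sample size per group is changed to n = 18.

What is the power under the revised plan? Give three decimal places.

With n = 18 per group: δ = d·√(n/2) = 0.81 × √(18/2) = 2.4300. Critical value z_{0.02} = 2.054.
Revised power = Φ(δ − 2.054) = Φ(0.376) = 0.6466.

Power ≈ 0.647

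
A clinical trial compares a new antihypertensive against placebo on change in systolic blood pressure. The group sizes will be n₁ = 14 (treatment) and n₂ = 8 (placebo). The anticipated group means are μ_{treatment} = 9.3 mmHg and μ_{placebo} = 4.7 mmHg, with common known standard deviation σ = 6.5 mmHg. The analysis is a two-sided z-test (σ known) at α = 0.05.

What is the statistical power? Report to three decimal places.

Standardized effect: d = |μ_{treatment} − μ_{placebo}| / σ = |9.3 − 4.7| / 6.5 = 0.7077
Noncentrality parameter: δ = d / √(1/n₁ + 1/n₂) = 0.7077 / √(1/14 + 1/8) = 1.5968
Two-sided α = 0.05 → critical value z_{0.025} = 1.960.
Power = Φ(δ − 1.960) + Φ(−δ − 1.960) = Φ(-0.363) + Φ(-3.557) = 0.3582 + 0.0002 = 0.3584.

Power ≈ 0.358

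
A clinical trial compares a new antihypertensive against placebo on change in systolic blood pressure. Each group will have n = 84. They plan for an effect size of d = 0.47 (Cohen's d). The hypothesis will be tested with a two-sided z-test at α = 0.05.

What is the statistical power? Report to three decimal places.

Power ≈ 0.861

Noncentrality parameter: δ = d·√(n/2) = 0.47 × √(84/2) = 3.0459
Two-sided α = 0.05 → critical value z_{0.025} = 1.960.
Power = Φ(δ − 1.960) + Φ(−δ − 1.960) = Φ(1.086) + Φ(-5.006) = 0.8613 + 0.0000 = 0.8613.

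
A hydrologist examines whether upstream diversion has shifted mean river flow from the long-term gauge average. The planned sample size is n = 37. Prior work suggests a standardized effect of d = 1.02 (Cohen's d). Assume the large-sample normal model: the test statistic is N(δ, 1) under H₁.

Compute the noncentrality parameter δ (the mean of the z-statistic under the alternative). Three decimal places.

δ = d·√n = 1.02 × √37 = 6.2044

δ ≈ 6.204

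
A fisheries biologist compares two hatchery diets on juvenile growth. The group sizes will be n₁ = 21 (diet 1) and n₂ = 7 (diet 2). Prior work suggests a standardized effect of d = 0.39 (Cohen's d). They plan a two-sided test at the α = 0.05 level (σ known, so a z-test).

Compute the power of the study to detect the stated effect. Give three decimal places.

Power ≈ 0.145

Noncentrality parameter: δ = d / √(1/n₁ + 1/n₂) = 0.39 / √(1/21 + 1/7) = 0.8936
Critical value for a two-sided test at α = 0.05: z_{α/2} = 1.960.
Power = Φ(δ − 1.960) + Φ(−δ − 1.960) = Φ(-1.066) + Φ(-2.854) = 0.1431 + 0.0022 = 0.1453.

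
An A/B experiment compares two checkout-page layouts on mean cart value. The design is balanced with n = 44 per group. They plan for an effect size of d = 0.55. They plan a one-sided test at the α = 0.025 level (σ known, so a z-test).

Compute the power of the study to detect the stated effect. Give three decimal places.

Power ≈ 0.732

Noncentrality parameter: δ = d·√(n/2) = 0.55 × √(44/2) = 2.5797
Critical value for a one-sided test at α = 0.025: z_α = 1.960.
Power = P(Z > 1.960 − δ) = Φ(0.620) = 0.7323.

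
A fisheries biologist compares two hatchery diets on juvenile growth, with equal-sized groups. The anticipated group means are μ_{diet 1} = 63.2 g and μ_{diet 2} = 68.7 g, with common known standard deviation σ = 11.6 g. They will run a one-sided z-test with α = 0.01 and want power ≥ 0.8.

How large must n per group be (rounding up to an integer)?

Standardized effect: d = |μ_{diet 1} − μ_{diet 2}| / σ = |63.2 − 68.7| / 11.6 = 0.4741
For power 0.8 need Φ(δ − z_{0.01}) = 0.8, so δ = z_{0.01} + z_{0.20} = 2.326 + 0.842 = 3.168.
δ = d·√(n/2) ⇒ n = 2(δ/d)² = 2 × (3.168 / 0.4741)² = 89.29.
Rounding up, n = 90 per group.

n = 90 per group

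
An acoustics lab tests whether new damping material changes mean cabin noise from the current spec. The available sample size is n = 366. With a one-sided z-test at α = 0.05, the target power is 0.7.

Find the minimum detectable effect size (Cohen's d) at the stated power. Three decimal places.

d ≈ 0.113

Need Φ(δ − 1.645) = 0.7, so δ = 1.645 + 0.524 = 2.169.
δ = d·√n ⇒ d = δ/√n = 2.169/√366 = 0.1134.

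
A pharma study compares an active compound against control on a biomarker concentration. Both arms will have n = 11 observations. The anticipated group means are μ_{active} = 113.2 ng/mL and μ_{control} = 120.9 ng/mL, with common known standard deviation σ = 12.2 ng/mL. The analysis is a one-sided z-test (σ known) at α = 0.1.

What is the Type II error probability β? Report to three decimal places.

Standardized effect: d = |μ_{active} − μ_{control}| / σ = |113.2 − 120.9| / 12.2 = 0.6311
Noncentrality parameter: δ = d·√(n/2) = 0.6311 × √(11/2) = 1.4802
One-sided α = 0.1 → critical value z_{0.1} = 1.282.
Power = Φ(δ − 1.282) = Φ(0.199) = 0.5787.
Type II error: β = 1 − power = 1 − 0.5787 = 0.4213.

β ≈ 0.421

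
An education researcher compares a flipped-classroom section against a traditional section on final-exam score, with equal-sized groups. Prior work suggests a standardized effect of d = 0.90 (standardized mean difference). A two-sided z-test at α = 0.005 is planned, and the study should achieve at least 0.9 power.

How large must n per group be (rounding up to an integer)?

n = 42 per group

Set Φ(δ − 2.807) = 0.9; then δ − 2.807 = Φ⁻¹(0.9) = 1.282, giving δ = 4.089.
(The Φ(−δ − z_{α/2}) term is vanishingly small for δ > 0 and is dropped in the standard sample-size formula.)
δ = d·√(n/2) ⇒ n = 2(δ/d)² = 2 × (4.089 / 0.90)² = 41.28.
Round up to the next whole unit.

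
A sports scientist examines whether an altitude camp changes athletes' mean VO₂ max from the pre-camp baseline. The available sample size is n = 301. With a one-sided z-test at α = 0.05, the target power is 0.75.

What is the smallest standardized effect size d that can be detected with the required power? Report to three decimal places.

d ≈ 0.134

Required noncentrality: δ = z_{0.05} + z_{0.25} = 1.645 + 0.674 = 2.319.
δ = d·√n ⇒ d = δ/√n = 2.319/√301 = 0.1337.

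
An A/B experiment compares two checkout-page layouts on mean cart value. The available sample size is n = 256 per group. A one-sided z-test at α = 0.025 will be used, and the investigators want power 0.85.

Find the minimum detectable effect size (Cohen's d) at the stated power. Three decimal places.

d ≈ 0.265

Required noncentrality: δ = z_{0.025} + z_{0.15} = 1.960 + 1.036 = 2.996.
δ = d·√(n/2) ⇒ d = δ/√(n/2) = 2.996/√(256/2) = 0.2648.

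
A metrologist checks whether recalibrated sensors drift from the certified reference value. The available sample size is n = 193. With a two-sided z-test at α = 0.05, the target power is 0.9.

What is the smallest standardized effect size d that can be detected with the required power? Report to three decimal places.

Required noncentrality: δ = z_{0.025} + z_{0.10} = 1.960 + 1.282 = 3.242.
(The second rejection-region term Φ(−δ − z_{α/2}) is negligible and dropped.)
δ = d·√n ⇒ d = δ/√n = 3.242/√193 = 0.2333.

d ≈ 0.233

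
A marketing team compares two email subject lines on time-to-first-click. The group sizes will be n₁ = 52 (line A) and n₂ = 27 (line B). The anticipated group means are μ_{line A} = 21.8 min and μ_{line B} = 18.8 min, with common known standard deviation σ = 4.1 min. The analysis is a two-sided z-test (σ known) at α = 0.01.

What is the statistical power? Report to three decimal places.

Power ≈ 0.695

Standardized effect: d = |μ_{line A} − μ_{line B}| / σ = |21.8 − 18.8| / 4.1 = 0.7317
Noncentrality parameter: δ = d / √(1/n₁ + 1/n₂) = 0.7317 / √(1/52 + 1/27) = 3.0847
Two-sided α = 0.01 → critical value z_{0.005} = 2.576.
Power = Φ(δ − 2.576) + Φ(−δ − 2.576) = Φ(0.509) + Φ(-5.660) = 0.6946 + 0.0000 = 0.6946.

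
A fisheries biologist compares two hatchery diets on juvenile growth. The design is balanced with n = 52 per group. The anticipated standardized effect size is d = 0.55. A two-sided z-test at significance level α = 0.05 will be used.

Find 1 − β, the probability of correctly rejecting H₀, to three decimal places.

Noncentrality parameter: λ = d·√(n/2) = 0.55 × √(52/2) = 2.8045
Two-sided α = 0.05 → critical value z_{0.025} = 1.960.
Power = Φ(λ − 1.960) + Φ(−λ − 1.960) = Φ(0.844) + Φ(-4.764) = 0.8008 + 0.0000 = 0.8008.

Power ≈ 0.801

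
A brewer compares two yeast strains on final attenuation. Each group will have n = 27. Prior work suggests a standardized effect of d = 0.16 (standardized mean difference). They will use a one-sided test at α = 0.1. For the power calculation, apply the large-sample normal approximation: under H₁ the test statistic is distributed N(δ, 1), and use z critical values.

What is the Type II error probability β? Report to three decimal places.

Noncentrality parameter: δ = d·√(n/2) = 0.16 × √(27/2) = 0.5879
Critical value for a one-sided test at α = 0.1: z_α = 1.282.
Power = P(Z > 1.282 − δ) = Φ(-0.694) = 0.2439.
Type II error: β = 1 − power = 1 − 0.2439 = 0.7561.

β ≈ 0.756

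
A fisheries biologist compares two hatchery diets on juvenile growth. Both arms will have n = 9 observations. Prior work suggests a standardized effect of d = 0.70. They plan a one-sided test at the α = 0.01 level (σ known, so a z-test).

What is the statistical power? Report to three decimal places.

Noncentrality parameter: δ = d·√(n/2) = 0.70 × √(9/2) = 1.4849
One-sided α = 0.01 → critical value z_{0.01} = 2.326.
Power = P(Z > 2.326 − δ) = Φ(-0.841) = 0.2001.

Power ≈ 0.200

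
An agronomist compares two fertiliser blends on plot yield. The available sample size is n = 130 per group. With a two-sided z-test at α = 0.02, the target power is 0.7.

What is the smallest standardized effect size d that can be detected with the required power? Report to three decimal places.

Required noncentrality: δ = z_{0.01} + z_{0.30} = 2.326 + 0.524 = 2.851.
(The second rejection-region term Φ(−δ − z_{α/2}) is negligible and dropped.)
δ = d·√(n/2) ⇒ d = δ/√(n/2) = 2.851/√(130/2) = 0.3536.

d ≈ 0.354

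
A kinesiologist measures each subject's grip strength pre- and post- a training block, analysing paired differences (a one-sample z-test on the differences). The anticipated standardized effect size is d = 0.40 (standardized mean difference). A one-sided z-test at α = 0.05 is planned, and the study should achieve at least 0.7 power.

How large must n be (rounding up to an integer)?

n = 30

For power 0.7 need Φ(δ − z_{0.05}) = 0.7, so δ = z_{0.05} + z_{0.30} = 1.645 + 0.524 = 2.169.
δ = d·√n ⇒ n = (δ/d)² = (2.169 / 0.40)² = 29.41.
Rounding up, n = 30.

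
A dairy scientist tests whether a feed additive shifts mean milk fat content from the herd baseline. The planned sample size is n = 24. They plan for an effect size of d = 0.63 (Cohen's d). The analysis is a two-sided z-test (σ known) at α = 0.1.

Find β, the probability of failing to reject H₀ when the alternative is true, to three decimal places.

Noncentrality parameter: δ = d·√n = 0.63 × √24 = 3.0864
Two-sided α = 0.1 → critical value z_{0.05} = 1.645.
Power = Φ(δ − 1.645) + Φ(−δ − 1.645) = Φ(1.442) + Φ(-4.731) = 0.9253 + 0.0000 = 0.9253.
Type II error: β = 1 − power = 1 − 0.9253 = 0.0747.

β ≈ 0.075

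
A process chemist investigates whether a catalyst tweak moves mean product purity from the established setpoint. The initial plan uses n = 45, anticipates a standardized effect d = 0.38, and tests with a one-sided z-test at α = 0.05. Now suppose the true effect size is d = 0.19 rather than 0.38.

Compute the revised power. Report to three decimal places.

Power ≈ 0.356

With d = 0.19: δ = d·√n = 0.19 × √45 = 1.2746. Critical value z_{0.05} = 1.645.
Revised power = P(Z > 1.645 − δ) = Φ(-0.370) = 0.3556.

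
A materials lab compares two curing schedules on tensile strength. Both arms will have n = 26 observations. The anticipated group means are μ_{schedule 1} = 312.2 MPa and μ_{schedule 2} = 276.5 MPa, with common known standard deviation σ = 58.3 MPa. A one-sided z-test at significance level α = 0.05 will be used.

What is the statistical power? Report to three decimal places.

Power ≈ 0.713

Standardized effect: d = |μ_{schedule 1} − μ_{schedule 2}| / σ = |312.2 − 276.5| / 58.3 = 0.6123
Noncentrality parameter: δ = d·√(n/2) = 0.6123 × √(26/2) = 2.2079
Critical value for a one-sided test at α = 0.05: z_α = 1.645.
Power = Φ(δ − 1.645) = Φ(0.563) = 0.7133.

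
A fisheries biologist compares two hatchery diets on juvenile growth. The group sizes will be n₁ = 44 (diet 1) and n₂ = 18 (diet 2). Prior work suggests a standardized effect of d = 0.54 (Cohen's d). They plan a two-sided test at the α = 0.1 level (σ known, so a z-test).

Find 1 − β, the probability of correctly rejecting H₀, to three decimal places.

Noncentrality parameter: δ = d / √(1/n₁ + 1/n₂) = 0.54 / √(1/44 + 1/18) = 1.9300
Critical value for a two-sided test at α = 0.1: z_{α/2} = 1.645.
Power = Φ(δ − 1.645) + Φ(−δ − 1.645) = Φ(0.285) + Φ(-3.575) = 0.6122 + 0.0002 = 0.6124.

Power ≈ 0.612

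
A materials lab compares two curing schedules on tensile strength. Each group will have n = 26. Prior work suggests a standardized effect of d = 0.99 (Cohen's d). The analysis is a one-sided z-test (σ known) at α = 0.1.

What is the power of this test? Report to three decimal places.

Noncentrality parameter: δ = d·√(n/2) = 0.99 × √(26/2) = 3.5695
Critical value for a one-sided test at α = 0.1: z_α = 1.282.
Power = Φ(δ − 1.282) = Φ(2.288) = 0.9889.

Power ≈ 0.989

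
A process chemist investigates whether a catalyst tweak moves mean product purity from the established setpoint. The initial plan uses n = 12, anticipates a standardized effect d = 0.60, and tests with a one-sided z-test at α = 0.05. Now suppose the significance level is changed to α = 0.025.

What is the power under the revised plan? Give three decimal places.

Power ≈ 0.547

δ = d·√n = 0.60 × √12 = 2.0785 (unchanged). New critical value: z_{0.025} = 1.960.
Revised power = Φ(δ − 1.960) = Φ(0.118) = 0.5472.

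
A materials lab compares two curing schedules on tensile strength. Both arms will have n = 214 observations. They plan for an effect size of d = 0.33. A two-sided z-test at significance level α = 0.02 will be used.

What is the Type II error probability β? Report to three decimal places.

β ≈ 0.138

Noncentrality parameter: δ = d·√(n/2) = 0.33 × √(214/2) = 3.4135
Two-sided α = 0.02 → critical value z_{0.01} = 2.326.
Power = Φ(δ − 2.326) + Φ(−δ − 2.326) = Φ(1.087) + Φ(-5.740) = 0.8615 + 0.0000 = 0.8615.
Type II error: β = 1 − power = 1 − 0.8615 = 0.1385.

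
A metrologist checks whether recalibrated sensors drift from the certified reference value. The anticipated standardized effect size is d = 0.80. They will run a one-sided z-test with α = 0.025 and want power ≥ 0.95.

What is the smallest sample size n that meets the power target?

n = 21

For power 0.95 need Φ(δ − z_{0.025}) = 0.95, so δ = z_{0.025} + z_{0.05} = 1.960 + 1.645 = 3.605.
δ = d·√n ⇒ n = (δ/d)² = (3.605 / 0.80)² = 20.30.
Round up to the next whole unit.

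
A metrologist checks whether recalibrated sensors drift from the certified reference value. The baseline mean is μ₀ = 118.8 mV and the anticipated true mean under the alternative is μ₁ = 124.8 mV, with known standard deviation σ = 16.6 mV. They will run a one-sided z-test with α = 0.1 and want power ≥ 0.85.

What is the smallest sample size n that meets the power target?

n = 42

Standardized effect: d = |μ₁ − μ₀| / σ = |124.8 − 118.8| / 16.6 = 0.3614
For power 0.85 need Φ(δ − z_{0.1}) = 0.85, so δ = z_{0.1} + z_{0.15} = 1.282 + 1.036 = 2.318.
δ = d·√n ⇒ n = (δ/d)² = (2.318 / 0.3614)² = 41.13.
Round up to the next whole unit.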